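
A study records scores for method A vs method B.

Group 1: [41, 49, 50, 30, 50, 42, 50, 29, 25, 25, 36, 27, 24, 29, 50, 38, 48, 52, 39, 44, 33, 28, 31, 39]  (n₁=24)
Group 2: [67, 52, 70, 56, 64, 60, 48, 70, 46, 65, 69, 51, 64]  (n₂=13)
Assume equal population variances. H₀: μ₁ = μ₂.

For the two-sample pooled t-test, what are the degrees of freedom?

degrees of freedom = 35

df = n₁ + n₂ − 2 = 24 + 13 − 2 = 35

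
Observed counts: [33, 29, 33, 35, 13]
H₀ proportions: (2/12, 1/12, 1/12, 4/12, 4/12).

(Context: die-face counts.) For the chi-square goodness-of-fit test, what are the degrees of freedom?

df = k − 1 = 5 − 1 = 4

degrees of freedom = 4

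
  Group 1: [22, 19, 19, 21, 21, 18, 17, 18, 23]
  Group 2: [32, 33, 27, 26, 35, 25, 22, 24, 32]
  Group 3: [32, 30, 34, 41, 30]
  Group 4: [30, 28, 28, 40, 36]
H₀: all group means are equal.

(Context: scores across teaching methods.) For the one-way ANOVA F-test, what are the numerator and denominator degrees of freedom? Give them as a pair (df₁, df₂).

k = 4 groups, N = 28 total
df = (k−1, N−k) = (4−1, 28−4) = (3, 24)

degrees of freedom = [3, 24]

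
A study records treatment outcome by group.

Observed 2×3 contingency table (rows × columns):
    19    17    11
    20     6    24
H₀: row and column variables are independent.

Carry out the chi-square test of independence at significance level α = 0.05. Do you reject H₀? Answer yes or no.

reject H₀: yes

Row totals [47, 50], col totals [39, 23, 35], n=97
χ² = (19−18.90)²/18.90 + (17−11.14)²/11.14 + (11−16.96)²/16.96 + (20−20.10)²/20.10 + (6−11.86)²/11.86 + (24−18.04)²/18.04 = 10.0319
df = 2
p-value (upper-tail) = 0.00663
At α=0.05: p < α → reject H₀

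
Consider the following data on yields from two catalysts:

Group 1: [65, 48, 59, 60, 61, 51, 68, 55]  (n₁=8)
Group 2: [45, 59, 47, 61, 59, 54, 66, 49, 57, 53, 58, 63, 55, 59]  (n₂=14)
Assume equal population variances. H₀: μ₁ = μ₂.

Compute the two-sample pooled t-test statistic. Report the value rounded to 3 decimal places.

test statistic = 0.827

x̄₁=58.375, s₁=6.760, n₁=8
x̄₂=56.071, s₂=6.019, n₂=14
s_p² = [7·6.760² + 13·6.019²]/20 = 39.5402
SE = √(s_p²·(1/8+1/14)) = 2.7869
t = (58.375−56.071)/2.7869 = 0.8266
df = 20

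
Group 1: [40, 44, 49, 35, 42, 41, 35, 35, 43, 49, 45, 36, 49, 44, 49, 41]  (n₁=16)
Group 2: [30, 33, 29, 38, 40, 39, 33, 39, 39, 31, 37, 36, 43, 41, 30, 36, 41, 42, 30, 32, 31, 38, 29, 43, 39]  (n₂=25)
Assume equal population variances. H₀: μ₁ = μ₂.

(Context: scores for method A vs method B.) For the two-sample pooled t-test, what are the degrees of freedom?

degrees of freedom = 39

df = n₁ + n₂ − 2 = 16 + 25 − 2 = 39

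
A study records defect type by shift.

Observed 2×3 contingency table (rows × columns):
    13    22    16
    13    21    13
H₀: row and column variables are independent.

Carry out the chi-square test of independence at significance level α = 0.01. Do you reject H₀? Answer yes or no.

reject H₀: no

Row totals [51, 47], col totals [26, 43, 29], n=98
χ² = (13−13.53)²/13.53 + (22−22.38)²/22.38 + (16−15.09)²/15.09 + (13−12.47)²/12.47 + (21−20.62)²/20.62 + (13−13.91)²/13.91 = 0.1706
df = 2
p-value (upper-tail) = 0.91823
At α=0.01: p ≥ α → fail to reject H₀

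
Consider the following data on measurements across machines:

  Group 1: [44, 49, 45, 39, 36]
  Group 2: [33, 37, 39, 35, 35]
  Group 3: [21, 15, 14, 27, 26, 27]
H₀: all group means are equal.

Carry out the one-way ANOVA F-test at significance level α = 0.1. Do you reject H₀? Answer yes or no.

reject H₀: yes

Group means [42.60, 35.80, 21.67], grand mean 32.625
SSB = Σnᵢ(x̄ᵢ−x̄)² = 1268.417; SSW = ΣΣ(x−x̄ᵢ)² = 305.333
MSB = 1268.417/2 = 634.2083; MSW = 305.333/13 = 23.4872
F = MSB/MSW = 27.0023
df = (2, 13)
p-value (upper-tail) = 0.00002
At α=0.1: p < α → reject H₀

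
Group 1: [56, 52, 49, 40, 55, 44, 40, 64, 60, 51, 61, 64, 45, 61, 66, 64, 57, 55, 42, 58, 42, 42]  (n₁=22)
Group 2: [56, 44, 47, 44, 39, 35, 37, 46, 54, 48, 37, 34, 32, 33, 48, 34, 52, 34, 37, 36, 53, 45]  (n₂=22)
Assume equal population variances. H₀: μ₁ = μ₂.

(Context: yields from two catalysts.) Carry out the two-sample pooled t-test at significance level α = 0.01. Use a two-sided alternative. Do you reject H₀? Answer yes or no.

x̄₁=53.091, s₁=8.820, n₁=22
x̄₂=42.045, s₂=7.662, n₂=22
s_p² = [21·8.820² + 21·7.662²]/42 = 68.2565
SE = √(s_p²·(1/22+1/22)) = 2.4910
t = (53.091−42.045)/2.4910 = 4.4341
df = 42
p-value (two-sided) = 0.00007
At α=0.01: p < α → reject H₀

reject H₀: yes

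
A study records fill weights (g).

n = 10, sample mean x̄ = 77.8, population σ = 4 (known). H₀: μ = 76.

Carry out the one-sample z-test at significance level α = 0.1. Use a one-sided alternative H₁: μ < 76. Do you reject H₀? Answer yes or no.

reject H₀: no

SE = σ/√n = 4/√10 = 1.2649
z = (x̄−μ₀)/SE = (77.8−76)/1.2649 = 1.4230
p-value (one-sided, H₁ less) = 0.92264
At α=0.1: p ≥ α → fail to reject H₀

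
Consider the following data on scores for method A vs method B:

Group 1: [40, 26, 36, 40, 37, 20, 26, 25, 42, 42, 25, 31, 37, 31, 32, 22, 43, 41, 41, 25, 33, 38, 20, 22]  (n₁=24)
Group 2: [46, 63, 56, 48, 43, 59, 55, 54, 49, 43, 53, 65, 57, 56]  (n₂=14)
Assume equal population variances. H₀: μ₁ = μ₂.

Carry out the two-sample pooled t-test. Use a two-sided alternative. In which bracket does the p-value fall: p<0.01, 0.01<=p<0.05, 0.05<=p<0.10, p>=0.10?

p-value bracket: p<0.01

x̄₁=32.292, s₁=7.860, n₁=24
x̄₂=53.357, s₂=6.834, n₂=14
s_p² = [23·7.860² + 13·6.834²]/36 = 56.3381
SE = √(s_p²·(1/24+1/14)) = 2.5242
t = (32.292−53.357)/2.5242 = -8.3454
df = 36
p-value (two-sided) = 0.00000
→ bracket: p<0.01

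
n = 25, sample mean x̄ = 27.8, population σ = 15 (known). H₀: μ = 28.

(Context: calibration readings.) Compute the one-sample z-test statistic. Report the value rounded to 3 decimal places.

test statistic = -0.067

SE = σ/√n = 15/√25 = 3.0000
z = (x̄−μ₀)/SE = (27.8−28)/3.0000 = -0.0667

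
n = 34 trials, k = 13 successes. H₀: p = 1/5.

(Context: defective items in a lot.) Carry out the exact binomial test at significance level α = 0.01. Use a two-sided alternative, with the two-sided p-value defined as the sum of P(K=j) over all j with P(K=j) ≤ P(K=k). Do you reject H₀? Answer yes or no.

Exact binomial: n=34, k=13, p₀=1/5=0.2000
P(X=j) = C(n,j)·p₀^j·(1−p₀)^(n−j); p = Σ P(X=j) over j with P(X=j) ≤ P(X=13)
p-value (two-sided) = 0.01568
At α=0.01: p ≥ α → fail to reject H₀

reject H₀: no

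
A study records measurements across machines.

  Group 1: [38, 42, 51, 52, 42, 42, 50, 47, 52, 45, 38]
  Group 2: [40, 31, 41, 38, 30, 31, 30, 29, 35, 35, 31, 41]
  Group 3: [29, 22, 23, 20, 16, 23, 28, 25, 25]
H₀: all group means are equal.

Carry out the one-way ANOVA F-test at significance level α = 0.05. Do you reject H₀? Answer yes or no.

reject H₀: yes

Group means [45.36, 34.33, 23.44], grand mean 35.062
SSB = Σnᵢ(x̄ᵢ−x̄)² = 2388.441; SSW = ΣΣ(x−x̄ᵢ)² = 647.434
MSB = 2388.441/2 = 1194.2203; MSW = 647.434/29 = 22.3253
F = MSB/MSW = 53.4917
df = (2, 29)
p-value (upper-tail) = 0.00000
At α=0.05: p < α → reject H₀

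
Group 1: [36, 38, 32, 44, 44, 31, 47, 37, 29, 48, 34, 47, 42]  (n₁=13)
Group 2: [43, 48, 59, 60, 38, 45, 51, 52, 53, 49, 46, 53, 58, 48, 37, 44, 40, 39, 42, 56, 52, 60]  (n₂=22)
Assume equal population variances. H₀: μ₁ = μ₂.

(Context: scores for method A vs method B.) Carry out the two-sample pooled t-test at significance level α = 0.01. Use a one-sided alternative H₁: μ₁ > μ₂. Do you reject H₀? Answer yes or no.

reject H₀: no

x̄₁=39.154, s₁=6.581, n₁=13
x̄₂=48.773, s₂=7.263, n₂=22
s_p² = [12·6.581² + 21·7.263²]/33 = 49.3199
SE = √(s_p²·(1/13+1/22)) = 2.4568
t = (39.154−48.773)/2.4568 = -3.9153
df = 33
p-value (one-sided, H₁ greater) = 0.99979
At α=0.01: p ≥ α → fail to reject H₀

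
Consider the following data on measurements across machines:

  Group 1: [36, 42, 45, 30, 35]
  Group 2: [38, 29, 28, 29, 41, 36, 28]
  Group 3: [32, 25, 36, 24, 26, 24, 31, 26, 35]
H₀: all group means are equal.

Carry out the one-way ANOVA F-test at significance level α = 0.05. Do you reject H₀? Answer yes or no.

reject H₀: yes

Group means [37.60, 32.71, 28.78], grand mean 32.190
SSB = Σnᵢ(x̄ᵢ−x̄)² = 253.054; SSW = ΣΣ(x−x̄ᵢ)² = 502.184
MSB = 253.054/2 = 126.5270; MSW = 502.184/18 = 27.8991
F = MSB/MSW = 4.5352
df = (2, 18)
p-value (upper-tail) = 0.02541
At α=0.05: p < α → reject H₀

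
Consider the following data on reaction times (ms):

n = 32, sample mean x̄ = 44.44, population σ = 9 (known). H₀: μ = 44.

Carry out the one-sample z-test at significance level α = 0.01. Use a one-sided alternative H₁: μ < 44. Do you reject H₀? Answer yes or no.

SE = σ/√n = 9/√32 = 1.5910
z = (x̄−μ₀)/SE = (44.44−44)/1.5910 = 0.2766
p-value (one-sided, H₁ less) = 0.60894
At α=0.01: p ≥ α → fail to reject H₀

reject H₀: no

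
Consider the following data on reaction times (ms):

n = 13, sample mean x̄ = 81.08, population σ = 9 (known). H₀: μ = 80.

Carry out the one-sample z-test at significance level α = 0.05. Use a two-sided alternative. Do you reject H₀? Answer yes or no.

SE = σ/√n = 9/√13 = 2.4962
z = (x̄−μ₀)/SE = (81.08−80)/2.4962 = 0.4327
p-value (two-sided) = 0.66526
At α=0.05: p ≥ α → fail to reject H₀

reject H₀: no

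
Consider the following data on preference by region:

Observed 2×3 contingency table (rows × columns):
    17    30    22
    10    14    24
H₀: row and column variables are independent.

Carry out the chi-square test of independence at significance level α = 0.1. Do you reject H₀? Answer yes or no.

Row totals [69, 48], col totals [27, 44, 46], n=117
χ² = (17−15.92)²/15.92 + (30−25.95)²/25.95 + (22−27.13)²/27.13 + (10−11.08)²/11.08 + (14−18.05)²/18.05 + (24−18.87)²/18.87 = 4.0822
df = 2
p-value (upper-tail) = 0.12988
At α=0.1: p ≥ α → fail to reject H₀

reject H₀: no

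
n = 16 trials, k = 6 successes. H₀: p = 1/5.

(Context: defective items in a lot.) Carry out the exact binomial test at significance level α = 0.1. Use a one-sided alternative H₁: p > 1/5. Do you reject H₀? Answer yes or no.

reject H₀: yes

Exact binomial: n=16, k=6, p₀=1/5=0.2000
P(X≥6) from Σ C(n,i)·p₀^i·(1−p₀)^(n−i)
p-value (one-sided, H₁ greater) = 0.08169
At α=0.1: p < α → reject H₀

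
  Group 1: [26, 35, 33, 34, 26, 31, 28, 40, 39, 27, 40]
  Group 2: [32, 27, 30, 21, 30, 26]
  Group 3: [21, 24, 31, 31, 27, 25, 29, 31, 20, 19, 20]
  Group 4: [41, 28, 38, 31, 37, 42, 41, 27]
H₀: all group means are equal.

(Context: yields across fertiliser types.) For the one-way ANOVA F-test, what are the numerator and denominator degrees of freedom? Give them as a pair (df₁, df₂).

k = 4 groups, N = 36 total
df = (k−1, N−k) = (4−1, 36−4) = (3, 32)

degrees of freedom = [3, 32]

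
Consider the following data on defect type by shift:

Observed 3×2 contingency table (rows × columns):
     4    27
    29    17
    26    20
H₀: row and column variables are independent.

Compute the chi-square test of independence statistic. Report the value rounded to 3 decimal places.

test statistic = 20.809

Row totals [31, 46, 46], col totals [59, 64], n=123
χ² = (4−14.87)²/14.87 + (27−16.13)²/16.13 + (29−22.07)²/22.07 + (17−23.93)²/23.93 + (26−22.07)²/22.07 + (20−23.93)²/23.93 = 20.8087
df = 2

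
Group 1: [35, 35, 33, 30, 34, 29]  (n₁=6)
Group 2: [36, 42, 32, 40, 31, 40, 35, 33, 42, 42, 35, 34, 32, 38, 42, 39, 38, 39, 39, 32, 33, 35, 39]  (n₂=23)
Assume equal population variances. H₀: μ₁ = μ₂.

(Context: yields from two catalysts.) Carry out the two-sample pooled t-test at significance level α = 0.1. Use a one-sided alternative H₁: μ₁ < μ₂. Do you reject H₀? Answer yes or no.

x̄₁=32.667, s₁=2.582, n₁=6
x̄₂=36.870, s₂=3.696, n₂=23
s_p² = [5·2.582² + 22·3.696²]/27 = 12.3682
SE = √(s_p²·(1/6+1/23)) = 1.6122
t = (32.667−36.870)/1.6122 = -2.6070
df = 27
p-value (one-sided, H₁ less) = 0.00735
At α=0.1: p < α → reject H₀

reject H₀: yes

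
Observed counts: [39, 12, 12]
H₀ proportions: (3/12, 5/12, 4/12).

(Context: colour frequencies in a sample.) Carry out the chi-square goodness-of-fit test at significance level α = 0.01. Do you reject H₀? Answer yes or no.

n = 63; E_i = n·p_i = [15.75, 26.25, 21.00]
χ² = (39−15.75)²/15.75 + (12−26.25)²/26.25 + (12−21.00)²/21.00 = 45.9143
df = 2
p-value (upper-tail) = 0.00000
At α=0.01: p < α → reject H₀

reject H₀: yes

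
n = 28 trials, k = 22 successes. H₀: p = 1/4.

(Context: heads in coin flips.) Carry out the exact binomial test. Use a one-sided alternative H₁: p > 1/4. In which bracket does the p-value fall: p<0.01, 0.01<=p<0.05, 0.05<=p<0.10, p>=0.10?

Exact binomial: n=28, k=22, p₀=1/4=0.2500
P(X≥22) from Σ C(n,i)·p₀^i·(1−p₀)^(n−i)
p-value (one-sided, H₁ greater) = 0.00000
→ bracket: p<0.01

p-value bracket: p<0.01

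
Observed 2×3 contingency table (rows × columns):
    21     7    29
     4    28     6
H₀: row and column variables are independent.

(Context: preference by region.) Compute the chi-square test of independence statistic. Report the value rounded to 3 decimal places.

test statistic = 36.952

Row totals [57, 38], col totals [25, 35, 35], n=95
χ² = (21−15.00)²/15.00 + (7−21.00)²/21.00 + (29−21.00)²/21.00 + (4−10.00)²/10.00 + (28−14.00)²/14.00 + (6−14.00)²/14.00 = 36.9524
df = 2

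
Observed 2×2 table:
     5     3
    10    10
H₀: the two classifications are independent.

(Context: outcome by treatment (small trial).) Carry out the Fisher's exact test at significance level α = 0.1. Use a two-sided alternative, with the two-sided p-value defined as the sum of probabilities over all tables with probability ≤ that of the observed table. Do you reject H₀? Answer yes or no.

Margins: r₁=8, r₂=20, c₁=15, c₂=13, n=28
p_obs = C(8,5)·C(20,10)/C(28,15); sum pmf over tables with pmf ≤ p_obs
p-value (two-sided) = 0.68599
At α=0.1: p ≥ α → fail to reject H₀

reject H₀: no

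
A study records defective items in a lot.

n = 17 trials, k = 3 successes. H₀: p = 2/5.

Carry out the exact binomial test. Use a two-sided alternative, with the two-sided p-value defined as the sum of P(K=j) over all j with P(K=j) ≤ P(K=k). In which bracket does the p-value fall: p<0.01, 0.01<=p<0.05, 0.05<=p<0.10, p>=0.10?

p-value bracket: 0.05<=p<0.10

Exact binomial: n=17, k=3, p₀=2/5=0.4000
P(X=j) = C(n,j)·p₀^j·(1−p₀)^(n−j); p = Σ P(X=j) over j with P(X=j) ≤ P(X=3)
p-value (two-sided) = 0.08124
→ bracket: 0.05<=p<0.10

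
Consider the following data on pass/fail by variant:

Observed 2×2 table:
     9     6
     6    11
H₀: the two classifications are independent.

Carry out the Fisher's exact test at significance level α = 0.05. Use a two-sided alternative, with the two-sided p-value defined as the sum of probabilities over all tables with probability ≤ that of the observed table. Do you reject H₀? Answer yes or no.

reject H₀: no

Margins: r₁=15, r₂=17, c₁=15, c₂=17, n=32
p_obs = C(15,9)·C(17,6)/C(32,15); sum pmf over tables with pmf ≤ p_obs
p-value (two-sided) = 0.28719
At α=0.05: p ≥ α → fail to reject H₀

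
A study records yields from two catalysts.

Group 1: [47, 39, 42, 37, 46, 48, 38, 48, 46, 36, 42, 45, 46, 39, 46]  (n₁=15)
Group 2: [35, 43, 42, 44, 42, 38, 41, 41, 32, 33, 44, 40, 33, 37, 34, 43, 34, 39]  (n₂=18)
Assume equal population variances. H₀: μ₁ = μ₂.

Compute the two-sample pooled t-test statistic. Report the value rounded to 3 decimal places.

x̄₁=43.000, s₁=4.226, n₁=15
x̄₂=38.611, s₂=4.189, n₂=18
s_p² = [14·4.226² + 17·4.189²]/31 = 17.6864
SE = √(s_p²·(1/15+1/18)) = 1.4703
t = (43.000−38.611)/1.4703 = 2.9851
df = 31

test statistic = 2.985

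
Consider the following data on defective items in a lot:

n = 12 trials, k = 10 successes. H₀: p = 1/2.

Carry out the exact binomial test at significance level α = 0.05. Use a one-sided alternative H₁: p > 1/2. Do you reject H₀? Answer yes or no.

reject H₀: yes

Exact binomial: n=12, k=10, p₀=1/2=0.5000
P(X≥10) from Σ C(n,i)·p₀^i·(1−p₀)^(n−i)
p-value (one-sided, H₁ greater) = 0.01929
At α=0.05: p < α → reject H₀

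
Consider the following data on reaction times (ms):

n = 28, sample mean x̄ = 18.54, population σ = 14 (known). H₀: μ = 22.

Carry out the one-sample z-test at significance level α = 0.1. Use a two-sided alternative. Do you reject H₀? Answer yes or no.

reject H₀: no

SE = σ/√n = 14/√28 = 2.6458
z = (x̄−μ₀)/SE = (18.54−22)/2.6458 = -1.3078
p-value (two-sided) = 0.19096
At α=0.1: p ≥ α → fail to reject H₀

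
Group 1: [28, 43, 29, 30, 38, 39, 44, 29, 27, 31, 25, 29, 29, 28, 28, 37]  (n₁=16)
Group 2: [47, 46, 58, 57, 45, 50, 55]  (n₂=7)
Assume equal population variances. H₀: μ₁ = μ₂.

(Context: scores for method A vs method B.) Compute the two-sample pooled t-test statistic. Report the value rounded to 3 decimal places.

test statistic = -7.184

x̄₁=32.125, s₁=5.987, n₁=16
x̄₂=51.143, s₂=5.460, n₂=7
s_p² = [15·5.987² + 6·5.460²]/21 = 34.1241
SE = √(s_p²·(1/16+1/7)) = 2.6472
t = (32.125−51.143)/2.6472 = -7.1842
df = 21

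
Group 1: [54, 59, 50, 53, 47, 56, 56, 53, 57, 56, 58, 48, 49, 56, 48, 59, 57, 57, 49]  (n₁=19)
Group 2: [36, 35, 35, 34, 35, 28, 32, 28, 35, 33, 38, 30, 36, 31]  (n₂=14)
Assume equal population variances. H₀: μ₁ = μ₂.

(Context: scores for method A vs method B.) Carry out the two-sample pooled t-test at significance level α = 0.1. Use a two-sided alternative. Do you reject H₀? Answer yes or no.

x̄₁=53.789, s₁=4.063, n₁=19
x̄₂=33.286, s₂=3.074, n₂=14
s_p² = [18·4.063² + 13·3.074²]/31 = 13.5489
SE = √(s_p²·(1/19+1/14)) = 1.2965
t = (53.789−33.286)/1.2965 = 15.8149
df = 31
p-value (two-sided) = 0.00000
At α=0.1: p < α → reject H₀

reject H₀: yes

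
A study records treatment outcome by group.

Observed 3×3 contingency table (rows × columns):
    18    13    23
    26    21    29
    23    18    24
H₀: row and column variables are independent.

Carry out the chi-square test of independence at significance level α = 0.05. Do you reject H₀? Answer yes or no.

Row totals [54, 76, 65], col totals [67, 52, 76], n=195
χ² = (18−18.55)²/18.55 + (13−14.40)²/14.40 + (23−21.05)²/21.05 + (26−26.11)²/26.11 + (21−20.27)²/20.27 + (29−29.62)²/29.62 + (23−22.33)²/22.33 + (18−17.33)²/17.33 + (24−25.33)²/25.33 = 0.4898
df = 4
p-value (upper-tail) = 0.97449
At α=0.05: p ≥ α → fail to reject H₀

reject H₀: no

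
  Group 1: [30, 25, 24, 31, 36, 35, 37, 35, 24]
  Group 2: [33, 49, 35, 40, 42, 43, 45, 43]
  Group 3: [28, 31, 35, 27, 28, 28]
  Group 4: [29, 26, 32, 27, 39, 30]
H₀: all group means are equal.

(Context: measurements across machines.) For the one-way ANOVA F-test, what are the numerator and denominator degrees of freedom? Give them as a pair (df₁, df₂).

degrees of freedom = [3, 25]

k = 4 groups, N = 29 total
df = (k−1, N−k) = (4−1, 29−4) = (3, 25)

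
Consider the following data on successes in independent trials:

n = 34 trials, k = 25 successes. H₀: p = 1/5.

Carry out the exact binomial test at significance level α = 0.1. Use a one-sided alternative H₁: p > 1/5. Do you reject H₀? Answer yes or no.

reject H₀: yes

Exact binomial: n=34, k=25, p₀=1/5=0.2000
P(X≥25) from Σ C(n,i)·p₀^i·(1−p₀)^(n−i)
p-value (one-sided, H₁ greater) = 0.00000
At α=0.1: p < α → reject H₀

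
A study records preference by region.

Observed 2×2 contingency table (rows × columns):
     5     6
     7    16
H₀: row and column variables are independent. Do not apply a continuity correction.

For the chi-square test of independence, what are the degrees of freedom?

df = (r−1)(c−1) = (2−1)·(2−1) = 1

degrees of freedom = 1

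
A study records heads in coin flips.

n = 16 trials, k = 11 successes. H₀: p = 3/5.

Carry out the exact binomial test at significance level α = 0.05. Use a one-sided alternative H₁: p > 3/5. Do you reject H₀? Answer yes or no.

Exact binomial: n=16, k=11, p₀=3/5=0.6000
P(X≥11) from Σ C(n,i)·p₀^i·(1−p₀)^(n−i)
p-value (one-sided, H₁ greater) = 0.32884
At α=0.05: p ≥ α → fail to reject H₀

reject H₀: no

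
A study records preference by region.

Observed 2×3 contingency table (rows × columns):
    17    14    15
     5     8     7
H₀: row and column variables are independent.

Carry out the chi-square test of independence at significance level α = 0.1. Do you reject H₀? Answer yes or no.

reject H₀: no

Row totals [46, 20], col totals [22, 22, 22], n=66
χ² = (17−15.33)²/15.33 + (14−15.33)²/15.33 + (15−15.33)²/15.33 + (5−6.67)²/6.67 + (8−6.67)²/6.67 + (7−6.67)²/6.67 = 1.0043
df = 2
p-value (upper-tail) = 0.60521
At α=0.1: p ≥ α → fail to reject H₀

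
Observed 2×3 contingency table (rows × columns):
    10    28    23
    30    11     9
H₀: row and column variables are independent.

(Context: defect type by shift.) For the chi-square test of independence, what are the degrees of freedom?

df = (r−1)(c−1) = (2−1)·(3−1) = 2

degrees of freedom = 2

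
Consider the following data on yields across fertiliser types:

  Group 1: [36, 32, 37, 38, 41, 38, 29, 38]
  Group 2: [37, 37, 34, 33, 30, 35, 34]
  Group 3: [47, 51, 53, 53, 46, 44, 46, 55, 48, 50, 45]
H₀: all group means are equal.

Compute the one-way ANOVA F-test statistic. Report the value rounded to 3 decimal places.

test statistic = 49.882

Group means [36.12, 34.29, 48.91], grand mean 41.038
SSB = Σnᵢ(x̄ᵢ−x̄)² = 1193.749; SSW = ΣΣ(x−x̄ᵢ)² = 275.213
MSB = 1193.749/2 = 596.8744; MSW = 275.213/23 = 11.9658
F = MSB/MSW = 49.8818
df = (2, 23)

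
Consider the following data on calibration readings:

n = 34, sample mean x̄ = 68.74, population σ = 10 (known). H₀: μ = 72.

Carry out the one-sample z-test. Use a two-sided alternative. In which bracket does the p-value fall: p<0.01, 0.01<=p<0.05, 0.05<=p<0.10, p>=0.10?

SE = σ/√n = 10/√34 = 1.7150
z = (x̄−μ₀)/SE = (68.74−72)/1.7150 = -1.9009
p-value (two-sided) = 0.05732
→ bracket: 0.05<=p<0.10

p-value bracket: 0.05<=p<0.10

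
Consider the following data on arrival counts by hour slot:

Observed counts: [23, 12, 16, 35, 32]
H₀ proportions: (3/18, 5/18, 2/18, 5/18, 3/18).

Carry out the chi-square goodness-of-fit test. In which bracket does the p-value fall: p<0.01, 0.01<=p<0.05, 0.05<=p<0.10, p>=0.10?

p-value bracket: p<0.01

n = 118; E_i = n·p_i = [19.67, 32.78, 13.11, 32.78, 19.67]
χ² = (23−19.67)²/19.67 + (12−32.78)²/32.78 + (16−13.11)²/13.11 + (35−32.78)²/32.78 + (32−19.67)²/19.67 = 22.2576
df = 4
p-value (upper-tail) = 0.00018
→ bracket: p<0.01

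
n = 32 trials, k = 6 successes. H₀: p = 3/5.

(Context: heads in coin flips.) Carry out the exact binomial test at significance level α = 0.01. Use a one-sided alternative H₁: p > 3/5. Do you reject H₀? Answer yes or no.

reject H₀: no

Exact binomial: n=32, k=6, p₀=3/5=0.6000
P(X≥6) from Σ C(n,i)·p₀^i·(1−p₀)^(n−i)
p-value (one-sided, H₁ greater) = 1.00000
At α=0.01: p ≥ α → fail to reject H₀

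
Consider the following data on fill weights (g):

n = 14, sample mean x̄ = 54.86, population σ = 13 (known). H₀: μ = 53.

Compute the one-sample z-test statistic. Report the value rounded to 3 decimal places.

test statistic = 0.535

SE = σ/√n = 13/√14 = 3.4744
z = (x̄−μ₀)/SE = (54.86−53)/3.4744 = 0.5353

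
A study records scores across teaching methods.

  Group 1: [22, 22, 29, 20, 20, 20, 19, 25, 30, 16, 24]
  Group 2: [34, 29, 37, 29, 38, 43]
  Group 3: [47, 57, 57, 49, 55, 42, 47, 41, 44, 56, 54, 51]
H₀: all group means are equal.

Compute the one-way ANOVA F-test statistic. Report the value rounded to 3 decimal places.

Group means [22.45, 35.00, 50.00], grand mean 36.448
SSB = Σnᵢ(x̄ᵢ−x̄)² = 4370.445; SSW = ΣΣ(x−x̄ᵢ)² = 706.727
MSB = 4370.445/2 = 2185.2226; MSW = 706.727/26 = 27.1818
F = MSB/MSW = 80.3928
df = (2, 26)

test statistic = 80.393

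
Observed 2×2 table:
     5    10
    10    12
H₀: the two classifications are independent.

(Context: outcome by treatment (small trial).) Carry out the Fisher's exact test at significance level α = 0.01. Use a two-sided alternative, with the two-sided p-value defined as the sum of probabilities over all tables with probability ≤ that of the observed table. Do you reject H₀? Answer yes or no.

Margins: r₁=15, r₂=22, c₁=15, c₂=22, n=37
p_obs = C(15,5)·C(22,10)/C(37,15); sum pmf over tables with pmf ≤ p_obs
p-value (two-sided) = 0.51439
At α=0.01: p ≥ α → fail to reject H₀

reject H₀: no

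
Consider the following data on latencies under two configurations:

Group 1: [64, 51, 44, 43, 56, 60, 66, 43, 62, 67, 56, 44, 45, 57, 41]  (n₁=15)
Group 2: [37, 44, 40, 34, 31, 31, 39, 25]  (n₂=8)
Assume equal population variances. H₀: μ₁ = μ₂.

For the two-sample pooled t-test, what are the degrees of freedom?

degrees of freedom = 21

df = n₁ + n₂ − 2 = 15 + 8 − 2 = 21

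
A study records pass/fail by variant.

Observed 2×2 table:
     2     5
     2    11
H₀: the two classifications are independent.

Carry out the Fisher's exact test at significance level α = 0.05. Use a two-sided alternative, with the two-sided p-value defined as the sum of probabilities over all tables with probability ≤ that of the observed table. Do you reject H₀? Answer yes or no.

Margins: r₁=7, r₂=13, c₁=4, c₂=16, n=20
p_obs = C(7,2)·C(13,2)/C(20,4); sum pmf over tables with pmf ≤ p_obs
p-value (two-sided) = 0.58679
At α=0.05: p ≥ α → fail to reject H₀

reject H₀: no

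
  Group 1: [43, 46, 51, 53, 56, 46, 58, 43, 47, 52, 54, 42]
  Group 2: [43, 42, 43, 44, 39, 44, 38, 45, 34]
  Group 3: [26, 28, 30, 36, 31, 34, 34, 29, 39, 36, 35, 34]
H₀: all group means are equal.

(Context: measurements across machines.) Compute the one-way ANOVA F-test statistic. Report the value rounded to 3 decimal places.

Group means [49.25, 41.33, 32.67], grand mean 41.061
SSB = Σnᵢ(x̄ᵢ−x̄)² = 1650.962; SSW = ΣΣ(x−x̄ᵢ)² = 592.917
MSB = 1650.962/2 = 825.4811; MSW = 592.917/30 = 19.7639
F = MSB/MSW = 41.7671
df = (2, 30)

test statistic = 41.767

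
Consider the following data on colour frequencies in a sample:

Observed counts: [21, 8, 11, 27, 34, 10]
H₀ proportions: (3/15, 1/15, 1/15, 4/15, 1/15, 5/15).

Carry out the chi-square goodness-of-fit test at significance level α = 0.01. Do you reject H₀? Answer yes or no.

reject H₀: yes

n = 111; E_i = n·p_i = [22.20, 7.40, 7.40, 29.60, 7.40, 37.00]
χ² = (21−22.20)²/22.20 + (8−7.40)²/7.40 + (11−7.40)²/7.40 + (27−29.60)²/29.60 + (34−7.40)²/7.40 + (10−37.00)²/37.00 = 117.4122
df = 5
p-value (upper-tail) = 0.00000
At α=0.01: p < α → reject H₀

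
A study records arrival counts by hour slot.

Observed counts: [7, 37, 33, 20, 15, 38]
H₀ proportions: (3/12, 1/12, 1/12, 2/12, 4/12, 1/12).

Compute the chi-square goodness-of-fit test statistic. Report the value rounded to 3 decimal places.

n = 150; E_i = n·p_i = [37.50, 12.50, 12.50, 25.00, 50.00, 12.50]
χ² = (7−37.50)²/37.50 + (37−12.50)²/12.50 + (33−12.50)²/12.50 + (20−25.00)²/25.00 + (15−50.00)²/50.00 + (38−12.50)²/12.50 = 183.9667
df = 5

test statistic = 183.967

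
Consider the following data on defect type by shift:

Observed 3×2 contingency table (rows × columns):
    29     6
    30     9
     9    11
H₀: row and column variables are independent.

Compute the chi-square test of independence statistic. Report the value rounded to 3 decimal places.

Row totals [35, 39, 20], col totals [68, 26], n=94
χ² = (29−25.32)²/25.32 + (6−9.68)²/9.68 + (30−28.21)²/28.21 + (9−10.79)²/10.79 + (9−14.47)²/14.47 + (11−5.53)²/5.53 = 9.8156
df = 2

test statistic = 9.816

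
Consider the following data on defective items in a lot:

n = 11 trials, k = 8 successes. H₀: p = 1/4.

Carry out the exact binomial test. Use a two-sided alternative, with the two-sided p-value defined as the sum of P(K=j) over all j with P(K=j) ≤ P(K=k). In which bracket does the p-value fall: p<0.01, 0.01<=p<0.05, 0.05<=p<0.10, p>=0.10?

p-value bracket: p<0.01

Exact binomial: n=11, k=8, p₀=1/4=0.2500
P(X=j) = C(n,j)·p₀^j·(1−p₀)^(n−j); p = Σ P(X=j) over j with P(X=j) ≤ P(X=8)
p-value (two-sided) = 0.00119
→ bracket: p<0.01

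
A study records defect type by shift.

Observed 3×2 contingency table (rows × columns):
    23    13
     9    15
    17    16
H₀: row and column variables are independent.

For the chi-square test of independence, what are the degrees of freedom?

degrees of freedom = 2

df = (r−1)(c−1) = (3−1)·(2−1) = 2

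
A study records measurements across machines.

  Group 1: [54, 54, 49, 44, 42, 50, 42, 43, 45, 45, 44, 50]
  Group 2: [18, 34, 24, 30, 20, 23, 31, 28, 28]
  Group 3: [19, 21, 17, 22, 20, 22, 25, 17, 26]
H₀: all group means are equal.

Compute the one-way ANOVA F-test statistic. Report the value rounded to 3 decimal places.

test statistic = 104.547

Group means [46.83, 26.22, 21.00], grand mean 32.900
SSB = Σnᵢ(x̄ᵢ−x̄)² = 4005.478; SSW = ΣΣ(x−x̄ᵢ)² = 517.222
MSB = 4005.478/2 = 2002.7389; MSW = 517.222/27 = 19.1564
F = MSB/MSW = 104.5468
df = (2, 27)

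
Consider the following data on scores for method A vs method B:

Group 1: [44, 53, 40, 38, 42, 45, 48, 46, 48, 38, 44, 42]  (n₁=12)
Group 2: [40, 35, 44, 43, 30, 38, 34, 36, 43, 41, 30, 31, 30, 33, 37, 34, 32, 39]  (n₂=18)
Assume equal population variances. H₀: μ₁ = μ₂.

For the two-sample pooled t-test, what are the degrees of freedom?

df = n₁ + n₂ − 2 = 12 + 18 − 2 = 28

degrees of freedom = 28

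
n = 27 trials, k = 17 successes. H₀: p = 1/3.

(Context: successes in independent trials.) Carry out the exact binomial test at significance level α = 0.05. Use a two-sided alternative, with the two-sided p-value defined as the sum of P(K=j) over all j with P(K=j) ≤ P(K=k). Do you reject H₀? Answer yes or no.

reject H₀: yes

Exact binomial: n=27, k=17, p₀=1/3=0.3333
P(X=j) = C(n,j)·p₀^j·(1−p₀)^(n−j); p = Σ P(X=j) over j with P(X=j) ≤ P(X=17)
p-value (two-sided) = 0.00180
At α=0.05: p < α → reject H₀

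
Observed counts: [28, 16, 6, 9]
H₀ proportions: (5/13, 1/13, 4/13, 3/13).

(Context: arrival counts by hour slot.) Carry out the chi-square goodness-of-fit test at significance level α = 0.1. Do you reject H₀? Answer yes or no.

n = 59; E_i = n·p_i = [22.69, 4.54, 18.15, 13.62]
χ² = (28−22.69)²/22.69 + (16−4.54)²/4.54 + (6−18.15)²/18.15 + (9−13.62)²/13.62 = 39.8881
df = 3
p-value (upper-tail) = 0.00000
At α=0.1: p < α → reject H₀

reject H₀: yes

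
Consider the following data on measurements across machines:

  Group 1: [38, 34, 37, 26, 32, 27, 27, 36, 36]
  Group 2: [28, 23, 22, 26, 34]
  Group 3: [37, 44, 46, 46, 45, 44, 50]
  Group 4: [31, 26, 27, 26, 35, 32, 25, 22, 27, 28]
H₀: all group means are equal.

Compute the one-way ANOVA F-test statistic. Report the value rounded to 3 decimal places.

test statistic = 25.659

Group means [32.56, 26.60, 44.57, 27.90], grand mean 32.806
SSB = Σnᵢ(x̄ᵢ−x̄)² = 1402.802; SSW = ΣΣ(x−x̄ᵢ)² = 492.037
MSB = 1402.802/3 = 467.6007; MSW = 492.037/27 = 18.2236
F = MSB/MSW = 25.6591
df = (3, 27)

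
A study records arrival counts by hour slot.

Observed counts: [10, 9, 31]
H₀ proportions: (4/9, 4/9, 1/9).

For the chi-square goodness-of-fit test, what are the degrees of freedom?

df = k − 1 = 3 − 1 = 2

degrees of freedom = 2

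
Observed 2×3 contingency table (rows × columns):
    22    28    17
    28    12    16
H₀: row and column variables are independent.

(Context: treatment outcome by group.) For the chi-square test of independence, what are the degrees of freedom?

df = (r−1)(c−1) = (2−1)·(3−1) = 2

degrees of freedom = 2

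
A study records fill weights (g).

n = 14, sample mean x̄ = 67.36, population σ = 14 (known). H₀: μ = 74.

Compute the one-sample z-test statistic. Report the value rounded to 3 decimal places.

SE = σ/√n = 14/√14 = 3.7417
z = (x̄−μ₀)/SE = (67.36−74)/3.7417 = -1.7746

test statistic = -1.775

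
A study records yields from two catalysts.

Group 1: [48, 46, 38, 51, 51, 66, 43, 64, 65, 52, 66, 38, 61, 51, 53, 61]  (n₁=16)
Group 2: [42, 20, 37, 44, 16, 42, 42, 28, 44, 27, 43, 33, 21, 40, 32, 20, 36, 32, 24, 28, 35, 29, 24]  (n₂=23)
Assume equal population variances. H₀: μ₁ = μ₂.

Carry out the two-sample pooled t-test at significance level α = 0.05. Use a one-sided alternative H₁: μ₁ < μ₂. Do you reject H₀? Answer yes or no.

reject H₀: no

x̄₁=53.375, s₁=9.542, n₁=16
x̄₂=32.130, s₂=8.745, n₂=23
s_p² = [15·9.542² + 22·8.745²]/37 = 82.3881
SE = √(s_p²·(1/16+1/23)) = 2.9549
t = (53.375−32.130)/2.9549 = 7.1896
df = 37
p-value (one-sided, H₁ less) = 1.00000
At α=0.05: p ≥ α → fail to reject H₀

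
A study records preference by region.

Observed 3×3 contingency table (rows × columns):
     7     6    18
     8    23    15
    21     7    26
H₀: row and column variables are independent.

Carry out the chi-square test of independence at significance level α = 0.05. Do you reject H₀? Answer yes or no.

reject H₀: yes

Row totals [31, 46, 54], col totals [36, 36, 59], n=131
χ² = (7−8.52)²/8.52 + (6−8.52)²/8.52 + (18−13.96)²/13.96 + (8−12.64)²/12.64 + (23−12.64)²/12.64 + (15−20.72)²/20.72 + (21−14.84)²/14.84 + (7−14.84)²/14.84 + (26−24.32)²/24.32 = 20.7690
df = 4
p-value (upper-tail) = 0.00035
At α=0.05: p < α → reject H₀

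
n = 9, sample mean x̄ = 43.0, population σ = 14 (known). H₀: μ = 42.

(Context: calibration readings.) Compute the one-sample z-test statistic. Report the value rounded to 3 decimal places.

SE = σ/√n = 14/√9 = 4.6667
z = (x̄−μ₀)/SE = (43.0−42)/4.6667 = 0.2143

test statistic = 0.214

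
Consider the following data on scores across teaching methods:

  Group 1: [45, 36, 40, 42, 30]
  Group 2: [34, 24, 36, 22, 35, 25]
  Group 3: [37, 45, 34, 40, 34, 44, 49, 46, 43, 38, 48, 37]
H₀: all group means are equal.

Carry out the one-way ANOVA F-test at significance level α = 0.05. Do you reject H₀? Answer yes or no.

reject H₀: yes

Group means [38.60, 29.33, 41.25], grand mean 37.565
SSB = Σnᵢ(x̄ᵢ−x̄)² = 574.869; SSW = ΣΣ(x−x̄ᵢ)² = 640.783
MSB = 574.869/2 = 287.4344; MSW = 640.783/20 = 32.0392
F = MSB/MSW = 8.9713
df = (2, 20)
p-value (upper-tail) = 0.00166
At α=0.05: p < α → reject H₀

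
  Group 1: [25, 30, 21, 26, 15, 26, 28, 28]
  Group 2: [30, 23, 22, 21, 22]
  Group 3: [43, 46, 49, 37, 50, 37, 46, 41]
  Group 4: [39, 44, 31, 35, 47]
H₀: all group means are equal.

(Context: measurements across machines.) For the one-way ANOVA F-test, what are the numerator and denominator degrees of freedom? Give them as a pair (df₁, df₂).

degrees of freedom = [3, 22]

k = 4 groups, N = 26 total
df = (k−1, N−k) = (4−1, 26−4) = (3, 22)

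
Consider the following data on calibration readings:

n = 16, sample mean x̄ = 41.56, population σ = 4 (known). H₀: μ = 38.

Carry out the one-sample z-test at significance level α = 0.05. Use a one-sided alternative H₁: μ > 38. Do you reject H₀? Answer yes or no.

SE = σ/√n = 4/√16 = 1.0000
z = (x̄−μ₀)/SE = (41.56−38)/1.0000 = 3.5600
p-value (one-sided, H₁ greater) = 0.00019
At α=0.05: p < α → reject H₀

reject H₀: yes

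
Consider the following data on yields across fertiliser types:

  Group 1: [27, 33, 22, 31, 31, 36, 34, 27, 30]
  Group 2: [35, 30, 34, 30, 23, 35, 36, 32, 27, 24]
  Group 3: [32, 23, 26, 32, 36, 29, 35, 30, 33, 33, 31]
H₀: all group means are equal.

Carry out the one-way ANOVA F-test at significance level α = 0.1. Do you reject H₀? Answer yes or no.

Group means [30.11, 30.60, 30.91], grand mean 30.567
SSB = Σnᵢ(x̄ᵢ−x̄)² = 3.169; SSW = ΣΣ(x−x̄ᵢ)² = 486.198
MSB = 3.169/2 = 1.5843; MSW = 486.198/27 = 18.0073
F = MSB/MSW = 0.0880
df = (2, 27)
p-value (upper-tail) = 0.91604
At α=0.1: p ≥ α → fail to reject H₀

reject H₀: no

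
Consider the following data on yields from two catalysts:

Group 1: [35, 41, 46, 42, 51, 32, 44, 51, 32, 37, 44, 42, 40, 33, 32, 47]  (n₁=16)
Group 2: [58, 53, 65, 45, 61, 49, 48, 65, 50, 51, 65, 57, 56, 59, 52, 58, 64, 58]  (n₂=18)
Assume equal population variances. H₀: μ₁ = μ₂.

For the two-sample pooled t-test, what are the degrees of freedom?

df = n₁ + n₂ − 2 = 16 + 18 − 2 = 32

degrees of freedom = 32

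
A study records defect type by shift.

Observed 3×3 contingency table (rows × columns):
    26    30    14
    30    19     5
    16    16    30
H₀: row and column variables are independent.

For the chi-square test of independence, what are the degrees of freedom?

degrees of freedom = 4

df = (r−1)(c−1) = (3−1)·(3−1) = 4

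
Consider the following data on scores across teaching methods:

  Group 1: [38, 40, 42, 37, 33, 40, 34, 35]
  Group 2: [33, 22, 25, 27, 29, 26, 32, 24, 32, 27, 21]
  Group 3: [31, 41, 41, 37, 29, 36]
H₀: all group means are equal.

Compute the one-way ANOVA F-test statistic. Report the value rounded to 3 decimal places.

Group means [37.38, 27.09, 35.83], grand mean 32.480
SSB = Σnᵢ(x̄ᵢ−x̄)² = 578.623; SSW = ΣΣ(x−x̄ᵢ)² = 361.617
MSB = 578.623/2 = 289.3113; MSW = 361.617/22 = 16.4372
F = MSB/MSW = 17.6011
df = (2, 22)

test statistic = 17.601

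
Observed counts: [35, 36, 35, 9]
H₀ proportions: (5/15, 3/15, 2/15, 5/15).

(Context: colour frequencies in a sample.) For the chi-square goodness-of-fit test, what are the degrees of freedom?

df = k − 1 = 4 − 1 = 3

degrees of freedom = 3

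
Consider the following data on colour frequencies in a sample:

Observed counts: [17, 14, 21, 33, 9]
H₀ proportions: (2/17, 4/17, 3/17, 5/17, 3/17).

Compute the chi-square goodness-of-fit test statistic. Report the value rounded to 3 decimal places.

n = 94; E_i = n·p_i = [11.06, 22.12, 16.59, 27.65, 16.59]
χ² = (17−11.06)²/11.06 + (14−22.12)²/22.12 + (21−16.59)²/16.59 + (33−27.65)²/27.65 + (9−16.59)²/16.59 = 11.8521
df = 4

test statistic = 11.852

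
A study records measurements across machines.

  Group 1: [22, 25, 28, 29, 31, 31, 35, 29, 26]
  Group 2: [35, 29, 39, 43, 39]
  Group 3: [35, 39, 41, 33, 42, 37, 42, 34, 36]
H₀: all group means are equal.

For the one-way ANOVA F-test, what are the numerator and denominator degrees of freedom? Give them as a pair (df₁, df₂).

degrees of freedom = [2, 20]

k = 3 groups, N = 23 total
df = (k−1, N−k) = (3−1, 23−3) = (2, 20)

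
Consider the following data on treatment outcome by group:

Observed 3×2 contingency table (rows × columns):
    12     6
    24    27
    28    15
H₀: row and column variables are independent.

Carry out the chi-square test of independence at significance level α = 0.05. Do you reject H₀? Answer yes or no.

Row totals [18, 51, 43], col totals [64, 48], n=112
χ² = (12−10.29)²/10.29 + (6−7.71)²/7.71 + (24−29.14)²/29.14 + (27−21.86)²/21.86 + (28−24.57)²/24.57 + (15−18.43)²/18.43 = 3.9006
df = 2
p-value (upper-tail) = 0.14223
At α=0.05: p ≥ α → fail to reject H₀

reject H₀: no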